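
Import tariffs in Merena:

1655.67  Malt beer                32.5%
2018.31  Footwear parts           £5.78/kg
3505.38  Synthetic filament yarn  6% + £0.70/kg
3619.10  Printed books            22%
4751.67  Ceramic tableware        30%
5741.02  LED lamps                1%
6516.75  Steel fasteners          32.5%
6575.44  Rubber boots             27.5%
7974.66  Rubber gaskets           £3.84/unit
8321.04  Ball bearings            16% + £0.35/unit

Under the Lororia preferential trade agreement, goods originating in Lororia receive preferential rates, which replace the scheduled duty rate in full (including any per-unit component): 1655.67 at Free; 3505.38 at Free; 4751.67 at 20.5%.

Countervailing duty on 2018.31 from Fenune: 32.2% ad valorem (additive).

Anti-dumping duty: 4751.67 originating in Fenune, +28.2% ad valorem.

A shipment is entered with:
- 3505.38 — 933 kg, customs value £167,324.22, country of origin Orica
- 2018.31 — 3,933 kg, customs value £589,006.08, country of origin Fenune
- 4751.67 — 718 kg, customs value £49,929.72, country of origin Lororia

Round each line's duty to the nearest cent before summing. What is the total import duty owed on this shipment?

£233,320.84

Line 1 (3505.38, Orica, 933 kg, £167,324.22):
Base rate for 3505.38 is 6% + £0.70/kg.
3505.38 has an FTA preferential rate, but origin Orica is not Lororia; base rate stands.
Duty = £167,324.22 × 6% + 933 × £0.70 = £10,692.55.
Line 2 (2018.31, Fenune, 3,933 kg, £589,006.08):
Base rate for 2018.31 is £5.78/kg.
Additional duty on 2018.31 from Fenune: +32.2% ad valorem. Applied ad valorem rate = 32.2%.
Duty = £589,006.08 × 32.2% + 3,933 × £5.78 = £212,392.70.
Line 3 (4751.67, Lororia, 718 kg, £49,929.72):
Base rate for 4751.67 is 30%.
Origin Lororia qualifies under the Merena–Lororia agreement and 4751.67 is covered: preferential rate 20.5% applies instead.
The additional-duty order on 4751.67 targets Fenune, not Lororia; it does not apply.
Duty = £49,929.72 × 20.5% = £10,235.59.
Total = £10,692.55 + £212,392.70 + £10,235.59 = £233,320.84.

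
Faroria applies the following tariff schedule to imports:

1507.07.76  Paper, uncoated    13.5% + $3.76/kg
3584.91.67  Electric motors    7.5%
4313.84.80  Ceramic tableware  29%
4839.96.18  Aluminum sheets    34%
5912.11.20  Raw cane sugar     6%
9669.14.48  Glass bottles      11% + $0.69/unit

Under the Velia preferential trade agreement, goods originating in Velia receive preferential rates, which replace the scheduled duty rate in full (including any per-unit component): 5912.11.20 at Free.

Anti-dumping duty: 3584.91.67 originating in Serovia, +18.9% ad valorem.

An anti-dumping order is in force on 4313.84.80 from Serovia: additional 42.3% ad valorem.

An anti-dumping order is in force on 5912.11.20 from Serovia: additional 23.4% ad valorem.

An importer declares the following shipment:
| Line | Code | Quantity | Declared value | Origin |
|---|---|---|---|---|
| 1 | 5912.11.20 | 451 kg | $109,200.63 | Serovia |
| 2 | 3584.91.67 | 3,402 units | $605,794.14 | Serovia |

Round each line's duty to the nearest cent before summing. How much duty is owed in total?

Line 1 (5912.11.20, Serovia, 451 kg, $109,200.63):
Base rate for 5912.11.20 is 6%.
5912.11.20 has an FTA preferential rate, but origin Serovia is not Velia; base rate stands.
Additional duty on 5912.11.20 from Serovia: +23.4%. Applied ad valorem rate: 6% + 23.4% = 29.4%.
Duty = $109,200.63 × 29.4% = $32,104.99.
Line 2 (3584.91.67, Serovia, 3,402 units, $605,794.14):
Base rate for 3584.91.67 is 7.5%.
Additional duty on 3584.91.67 from Serovia: +18.9%. Applied ad valorem rate: 7.5% + 18.9% = 26.4%.
Duty = $605,794.14 × 26.4% = $159,929.65.
Total = $32,104.99 + $159,929.65 = $192,034.64.

$192,034.64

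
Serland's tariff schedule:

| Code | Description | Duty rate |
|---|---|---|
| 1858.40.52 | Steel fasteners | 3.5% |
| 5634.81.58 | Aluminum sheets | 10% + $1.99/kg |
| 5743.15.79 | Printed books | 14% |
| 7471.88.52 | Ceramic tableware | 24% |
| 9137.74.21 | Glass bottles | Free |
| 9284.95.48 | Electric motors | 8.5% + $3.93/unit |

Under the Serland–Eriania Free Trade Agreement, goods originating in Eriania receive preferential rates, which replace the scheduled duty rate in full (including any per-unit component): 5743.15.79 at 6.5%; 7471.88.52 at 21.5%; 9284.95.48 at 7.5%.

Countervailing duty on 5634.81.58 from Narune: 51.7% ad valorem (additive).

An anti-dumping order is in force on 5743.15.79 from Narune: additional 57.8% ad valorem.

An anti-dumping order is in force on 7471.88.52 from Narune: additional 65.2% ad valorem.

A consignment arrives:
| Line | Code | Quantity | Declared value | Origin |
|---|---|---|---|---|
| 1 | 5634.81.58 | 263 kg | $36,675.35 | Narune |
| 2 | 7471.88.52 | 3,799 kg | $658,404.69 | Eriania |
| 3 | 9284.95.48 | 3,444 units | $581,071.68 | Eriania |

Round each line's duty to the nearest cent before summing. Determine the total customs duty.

$208,289.45

Line 1 (5634.81.58, Narune, 263 kg, $36,675.35):
Base rate for 5634.81.58 is 10% + $1.99/kg.
Additional duty on 5634.81.58 from Narune: +51.7%. Applied ad valorem rate: 10% + 51.7% = 61.7%.
Duty = $36,675.35 × 61.7% + 263 × $1.99 = $23,152.06.
Line 2 (7471.88.52, Eriania, 3,799 kg, $658,404.69):
Base rate for 7471.88.52 is 24%.
Origin Eriania qualifies under the Serland–Eriania agreement and 7471.88.52 is covered: preferential rate 21.5% applies instead.
The additional-duty order on 7471.88.52 targets Narune, not Eriania; it does not apply.
Duty = $658,404.69 × 21.5% = $141,557.01.
Line 3 (9284.95.48, Eriania, 3,444 units, $581,071.68):
Base rate for 9284.95.48 is 8.5% + $3.93/unit.
Origin Eriania qualifies under the Serland–Eriania agreement and 9284.95.48 is covered: preferential rate 7.5% applies instead.
Duty = $581,071.68 × 7.5% = $43,580.38.
Total = $23,152.06 + $141,557.01 + $43,580.38 = $208,289.45.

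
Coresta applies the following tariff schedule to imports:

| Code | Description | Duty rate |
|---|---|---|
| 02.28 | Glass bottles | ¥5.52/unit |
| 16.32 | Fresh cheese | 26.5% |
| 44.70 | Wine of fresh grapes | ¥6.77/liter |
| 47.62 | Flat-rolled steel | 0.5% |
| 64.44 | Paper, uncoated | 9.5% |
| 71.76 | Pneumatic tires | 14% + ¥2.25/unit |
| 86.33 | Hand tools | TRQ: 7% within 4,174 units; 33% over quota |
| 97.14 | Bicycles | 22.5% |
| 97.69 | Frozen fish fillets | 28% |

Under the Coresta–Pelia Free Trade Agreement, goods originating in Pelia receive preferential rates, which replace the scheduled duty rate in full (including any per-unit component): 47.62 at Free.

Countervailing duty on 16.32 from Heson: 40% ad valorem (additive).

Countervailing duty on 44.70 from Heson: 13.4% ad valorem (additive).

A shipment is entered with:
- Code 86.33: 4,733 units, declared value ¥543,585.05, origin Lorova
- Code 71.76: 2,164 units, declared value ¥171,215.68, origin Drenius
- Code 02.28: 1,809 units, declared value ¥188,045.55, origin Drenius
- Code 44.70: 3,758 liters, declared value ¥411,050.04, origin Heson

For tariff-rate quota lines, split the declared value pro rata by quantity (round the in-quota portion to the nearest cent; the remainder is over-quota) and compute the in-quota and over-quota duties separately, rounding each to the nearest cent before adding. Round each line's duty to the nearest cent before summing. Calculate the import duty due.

Line 1 (86.33, Lorova, 4,733 units, ¥543,585.05):
Code 86.33 is under a tariff-rate quota (threshold 4,174 units). In-quota: 4,174 units at 7%; over-quota: 559 units at 33%.
Pro-rata value split: in-quota = ¥543,585.05 × 4,174/4,733 = ¥479,383.90; over-quota = ¥543,585.05 − ¥479,383.90 = ¥64,201.15.
In-quota duty = ¥479,383.90 × 7% = ¥33,556.87. Over-quota duty = ¥64,201.15 × 33% = ¥21,186.38.
Line duty = ¥33,556.87 + ¥21,186.38 = ¥54,743.25.
Line 2 (71.76, Drenius, 2,164 units, ¥171,215.68):
Base rate for 71.76 is 14% + ¥2.25/unit.
Duty = ¥171,215.68 × 14% + 2,164 × ¥2.25 = ¥28,839.20.
Line 3 (02.28, Drenius, 1,809 units, ¥188,045.55):
Base rate for 02.28 is ¥5.52/unit.
Duty = 1,809 × ¥5.52 = ¥9,985.68.
Line 4 (44.70, Heson, 3,758 liters, ¥411,050.04):
Base rate for 44.70 is ¥6.77/liter.
Additional duty on 44.70 from Heson: +13.4% ad valorem. Applied ad valorem rate = 13.4%.
Duty = ¥411,050.04 × 13.4% + 3,758 × ¥6.77 = ¥80,522.37.
Total = ¥54,743.25 + ¥28,839.20 + ¥9,985.68 + ¥80,522.37 = ¥174,090.50.

¥174,090.50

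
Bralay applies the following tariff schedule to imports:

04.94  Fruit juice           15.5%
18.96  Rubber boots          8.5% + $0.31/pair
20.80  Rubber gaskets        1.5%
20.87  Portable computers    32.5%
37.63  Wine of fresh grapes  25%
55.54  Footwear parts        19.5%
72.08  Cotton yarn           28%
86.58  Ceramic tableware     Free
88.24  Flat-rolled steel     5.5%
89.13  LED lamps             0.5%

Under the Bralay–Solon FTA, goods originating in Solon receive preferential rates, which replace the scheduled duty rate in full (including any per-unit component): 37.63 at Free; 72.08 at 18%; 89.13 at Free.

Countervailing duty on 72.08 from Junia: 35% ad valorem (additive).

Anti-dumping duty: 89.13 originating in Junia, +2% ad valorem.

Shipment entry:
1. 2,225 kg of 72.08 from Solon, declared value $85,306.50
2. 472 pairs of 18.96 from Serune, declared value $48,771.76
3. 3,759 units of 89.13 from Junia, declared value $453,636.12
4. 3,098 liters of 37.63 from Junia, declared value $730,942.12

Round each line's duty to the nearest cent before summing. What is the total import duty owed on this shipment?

$213,723.52

Line 1 (72.08, Solon, 2,225 kg, $85,306.50):
Base rate for 72.08 is 28%.
Origin Solon qualifies under the Bralay–Solon agreement and 72.08 is covered: preferential rate 18% applies instead.
The additional-duty order on 72.08 targets Junia, not Solon; it does not apply.
Duty = $85,306.50 × 18% = $15,355.17.
Line 2 (18.96, Serune, 472 pairs, $48,771.76):
Base rate for 18.96 is 8.5% + $0.31/pair.
Duty = $48,771.76 × 8.5% + 472 × $0.31 = $4,291.92.
Line 3 (89.13, Junia, 3,759 units, $453,636.12):
Base rate for 89.13 is 0.5%.
89.13 has an FTA preferential rate, but origin Junia is not Solon; base rate stands.
Additional duty on 89.13 from Junia: +2%. Applied ad valorem rate: 0.5% + 2% = 2.5%.
Duty = $453,636.12 × 2.5% = $11,340.90.
Line 4 (37.63, Junia, 3,098 liters, $730,942.12):
Base rate for 37.63 is 25%.
37.63 has an FTA preferential rate, but origin Junia is not Solon; base rate stands.
Duty = $730,942.12 × 25% = $182,735.53.
Total = $15,355.17 + $4,291.92 + $11,340.90 + $182,735.53 = $213,723.52.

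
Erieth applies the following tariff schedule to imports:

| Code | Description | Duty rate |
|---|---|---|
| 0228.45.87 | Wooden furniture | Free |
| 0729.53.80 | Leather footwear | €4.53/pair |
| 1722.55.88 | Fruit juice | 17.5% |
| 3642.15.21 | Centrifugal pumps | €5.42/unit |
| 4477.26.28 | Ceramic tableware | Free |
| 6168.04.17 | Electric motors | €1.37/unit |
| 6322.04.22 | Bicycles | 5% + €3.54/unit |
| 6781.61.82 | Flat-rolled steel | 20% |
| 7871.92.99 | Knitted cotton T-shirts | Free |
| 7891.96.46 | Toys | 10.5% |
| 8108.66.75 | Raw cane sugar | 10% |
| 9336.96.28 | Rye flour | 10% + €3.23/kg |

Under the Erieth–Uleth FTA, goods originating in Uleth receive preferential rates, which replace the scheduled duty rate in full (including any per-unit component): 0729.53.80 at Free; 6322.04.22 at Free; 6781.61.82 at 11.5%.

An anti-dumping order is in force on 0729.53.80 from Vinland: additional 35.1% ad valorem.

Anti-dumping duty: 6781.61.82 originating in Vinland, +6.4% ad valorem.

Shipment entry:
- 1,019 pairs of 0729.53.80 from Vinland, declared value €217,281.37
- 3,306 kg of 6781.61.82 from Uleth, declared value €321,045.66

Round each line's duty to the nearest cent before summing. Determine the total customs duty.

Line 1 (0729.53.80, Vinland, 1,019 pairs, €217,281.37):
Base rate for 0729.53.80 is €4.53/pair.
0729.53.80 has an FTA preferential rate, but origin Vinland is not Uleth; base rate stands.
Additional duty on 0729.53.80 from Vinland: +35.1% ad valorem. Applied ad valorem rate = 35.1%.
Duty = €217,281.37 × 35.1% + 1,019 × €4.53 = €80,881.83.
Line 2 (6781.61.82, Uleth, 3,306 kg, €321,045.66):
Base rate for 6781.61.82 is 20%.
Origin Uleth qualifies under the Erieth–Uleth agreement and 6781.61.82 is covered: preferential rate 11.5% applies instead.
The additional-duty order on 6781.61.82 targets Vinland, not Uleth; it does not apply.
Duty = €321,045.66 × 11.5% = €36,920.25.
Total = €80,881.83 + €36,920.25 = €117,802.08.

€117,802.08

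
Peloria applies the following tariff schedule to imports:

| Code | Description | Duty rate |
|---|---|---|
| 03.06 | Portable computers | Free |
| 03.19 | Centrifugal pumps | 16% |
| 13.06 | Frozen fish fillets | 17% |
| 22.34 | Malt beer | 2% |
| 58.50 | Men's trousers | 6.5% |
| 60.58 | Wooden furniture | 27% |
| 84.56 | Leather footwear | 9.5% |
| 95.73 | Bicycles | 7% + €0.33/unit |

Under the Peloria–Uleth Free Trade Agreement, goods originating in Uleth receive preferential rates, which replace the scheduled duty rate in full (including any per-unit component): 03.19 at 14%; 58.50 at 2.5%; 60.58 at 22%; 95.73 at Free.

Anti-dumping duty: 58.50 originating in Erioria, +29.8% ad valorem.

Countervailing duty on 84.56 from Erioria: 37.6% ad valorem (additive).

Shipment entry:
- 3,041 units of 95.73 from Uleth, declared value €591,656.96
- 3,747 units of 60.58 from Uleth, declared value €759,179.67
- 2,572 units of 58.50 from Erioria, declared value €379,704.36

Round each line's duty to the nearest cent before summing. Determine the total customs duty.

Line 1 (95.73, Uleth, 3,041 units, €591,656.96):
Base rate for 95.73 is 7% + €0.33/unit.
Origin Uleth qualifies under the Peloria–Uleth agreement and 95.73 is covered: preferential rate Free applies instead.
Duty = €591,656.96 × 0% = €0.00.
Line 2 (60.58, Uleth, 3,747 units, €759,179.67):
Base rate for 60.58 is 27%.
Origin Uleth qualifies under the Peloria–Uleth agreement and 60.58 is covered: preferential rate 22% applies instead.
Duty = €759,179.67 × 22% = €167,019.53.
Line 3 (58.50, Erioria, 2,572 units, €379,704.36):
Base rate for 58.50 is 6.5%.
58.50 has an FTA preferential rate, but origin Erioria is not Uleth; base rate stands.
Additional duty on 58.50 from Erioria: +29.8%. Applied ad valorem rate: 6.5% + 29.8% = 36.3%.
Duty = €379,704.36 × 36.3% = €137,832.68.
Total = €0.00 + €167,019.53 + €137,832.68 = €304,852.21.

€304,852.21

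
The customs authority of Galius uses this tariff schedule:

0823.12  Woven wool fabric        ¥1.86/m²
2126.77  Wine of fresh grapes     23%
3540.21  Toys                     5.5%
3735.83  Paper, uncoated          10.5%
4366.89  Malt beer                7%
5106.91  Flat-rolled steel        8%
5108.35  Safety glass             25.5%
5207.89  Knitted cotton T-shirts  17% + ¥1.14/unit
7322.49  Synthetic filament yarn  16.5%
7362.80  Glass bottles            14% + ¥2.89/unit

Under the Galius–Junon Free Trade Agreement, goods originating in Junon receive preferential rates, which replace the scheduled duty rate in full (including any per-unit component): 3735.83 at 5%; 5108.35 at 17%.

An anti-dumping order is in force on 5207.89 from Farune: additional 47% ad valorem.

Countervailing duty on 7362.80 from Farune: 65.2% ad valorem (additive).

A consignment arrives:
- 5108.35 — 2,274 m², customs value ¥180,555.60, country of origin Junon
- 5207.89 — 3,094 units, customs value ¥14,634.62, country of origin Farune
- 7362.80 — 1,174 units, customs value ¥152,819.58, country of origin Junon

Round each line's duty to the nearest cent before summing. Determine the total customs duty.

Line 1 (5108.35, Junon, 2,274 m², ¥180,555.60):
Base rate for 5108.35 is 25.5%.
Origin Junon qualifies under the Galius–Junon agreement and 5108.35 is covered: preferential rate 17% applies instead.
Duty = ¥180,555.60 × 17% = ¥30,694.45.
Line 2 (5207.89, Farune, 3,094 units, ¥14,634.62):
Base rate for 5207.89 is 17% + ¥1.14/unit.
Additional duty on 5207.89 from Farune: +47%. Applied ad valorem rate: 17% + 47% = 64%.
Duty = ¥14,634.62 × 64% + 3,094 × ¥1.14 = ¥12,893.32.
Line 3 (7362.80, Junon, 1,174 units, ¥152,819.58):
Base rate for 7362.80 is 14% + ¥2.89/unit.
Origin Junon is the FTA partner but 7362.80 is not on the preference list; base rate stands.
The additional-duty order on 7362.80 targets Farune, not Junon; it does not apply.
Duty = ¥152,819.58 × 14% + 1,174 × ¥2.89 = ¥24,787.60.
Total = ¥30,694.45 + ¥12,893.32 + ¥24,787.60 = ¥68,375.37.

¥68,375.37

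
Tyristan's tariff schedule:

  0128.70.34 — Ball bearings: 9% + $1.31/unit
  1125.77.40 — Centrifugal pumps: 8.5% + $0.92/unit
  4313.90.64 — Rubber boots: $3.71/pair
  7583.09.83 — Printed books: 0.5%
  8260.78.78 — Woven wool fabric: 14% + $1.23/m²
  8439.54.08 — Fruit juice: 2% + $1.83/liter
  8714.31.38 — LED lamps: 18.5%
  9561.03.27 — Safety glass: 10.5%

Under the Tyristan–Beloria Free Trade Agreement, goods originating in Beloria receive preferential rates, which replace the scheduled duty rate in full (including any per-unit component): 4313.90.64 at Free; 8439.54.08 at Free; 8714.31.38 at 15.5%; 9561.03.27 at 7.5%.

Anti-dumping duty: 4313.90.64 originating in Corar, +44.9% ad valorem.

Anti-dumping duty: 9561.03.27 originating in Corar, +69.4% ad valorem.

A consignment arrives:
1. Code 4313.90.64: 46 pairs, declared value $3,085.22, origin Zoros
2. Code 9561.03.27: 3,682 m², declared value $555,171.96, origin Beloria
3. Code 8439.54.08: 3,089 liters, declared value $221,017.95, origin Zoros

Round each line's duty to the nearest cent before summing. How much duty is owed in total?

$51,881.79

Line 1 (4313.90.64, Zoros, 46 pairs, $3,085.22):
Base rate for 4313.90.64 is $3.71/pair.
4313.90.64 has an FTA preferential rate, but origin Zoros is not Beloria; base rate stands.
The additional-duty order on 4313.90.64 targets Corar, not Zoros; it does not apply.
Duty = 46 × $3.71 = $170.66.
Line 2 (9561.03.27, Beloria, 3,682 m², $555,171.96):
Base rate for 9561.03.27 is 10.5%.
Origin Beloria qualifies under the Tyristan–Beloria agreement and 9561.03.27 is covered: preferential rate 7.5% applies instead.
The additional-duty order on 9561.03.27 targets Corar, not Beloria; it does not apply.
Duty = $555,171.96 × 7.5% = $41,637.90.
Line 3 (8439.54.08, Zoros, 3,089 liters, $221,017.95):
Base rate for 8439.54.08 is 2% + $1.83/liter.
8439.54.08 has an FTA preferential rate, but origin Zoros is not Beloria; base rate stands.
Duty = $221,017.95 × 2% + 3,089 × $1.83 = $10,073.23.
Total = $170.66 + $41,637.90 + $10,073.23 = $51,881.79.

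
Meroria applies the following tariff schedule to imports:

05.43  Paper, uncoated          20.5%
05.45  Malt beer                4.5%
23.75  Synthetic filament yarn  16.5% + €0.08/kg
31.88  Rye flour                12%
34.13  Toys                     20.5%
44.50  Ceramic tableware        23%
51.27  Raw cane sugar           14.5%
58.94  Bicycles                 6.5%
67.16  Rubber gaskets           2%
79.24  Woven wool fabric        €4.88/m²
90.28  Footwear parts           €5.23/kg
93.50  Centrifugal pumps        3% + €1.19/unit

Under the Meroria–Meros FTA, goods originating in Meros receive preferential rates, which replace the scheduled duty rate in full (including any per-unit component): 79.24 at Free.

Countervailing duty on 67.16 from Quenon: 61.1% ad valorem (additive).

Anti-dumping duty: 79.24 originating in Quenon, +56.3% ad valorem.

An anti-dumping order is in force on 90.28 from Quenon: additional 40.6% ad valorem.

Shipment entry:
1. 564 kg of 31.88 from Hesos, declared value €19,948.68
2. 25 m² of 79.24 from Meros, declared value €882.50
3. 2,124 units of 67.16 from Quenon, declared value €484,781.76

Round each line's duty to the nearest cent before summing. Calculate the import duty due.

€308,291.13

Line 1 (31.88, Hesos, 564 kg, €19,948.68):
Base rate for 31.88 is 12%.
Duty = €19,948.68 × 12% = €2,393.84.
Line 2 (79.24, Meros, 25 m², €882.50):
Base rate for 79.24 is €4.88/m².
Origin Meros qualifies under the Meroria–Meros agreement and 79.24 is covered: preferential rate Free applies instead.
The additional-duty order on 79.24 targets Quenon, not Meros; it does not apply.
Duty = €882.50 × 0% = €0.00.
Line 3 (67.16, Quenon, 2,124 units, €484,781.76):
Base rate for 67.16 is 2%.
Additional duty on 67.16 from Quenon: +61.1%. Applied ad valorem rate: 2% + 61.1% = 63.1%.
Duty = €484,781.76 × 63.1% = €305,897.29.
Total = €2,393.84 + €0.00 + €305,897.29 = €308,291.13.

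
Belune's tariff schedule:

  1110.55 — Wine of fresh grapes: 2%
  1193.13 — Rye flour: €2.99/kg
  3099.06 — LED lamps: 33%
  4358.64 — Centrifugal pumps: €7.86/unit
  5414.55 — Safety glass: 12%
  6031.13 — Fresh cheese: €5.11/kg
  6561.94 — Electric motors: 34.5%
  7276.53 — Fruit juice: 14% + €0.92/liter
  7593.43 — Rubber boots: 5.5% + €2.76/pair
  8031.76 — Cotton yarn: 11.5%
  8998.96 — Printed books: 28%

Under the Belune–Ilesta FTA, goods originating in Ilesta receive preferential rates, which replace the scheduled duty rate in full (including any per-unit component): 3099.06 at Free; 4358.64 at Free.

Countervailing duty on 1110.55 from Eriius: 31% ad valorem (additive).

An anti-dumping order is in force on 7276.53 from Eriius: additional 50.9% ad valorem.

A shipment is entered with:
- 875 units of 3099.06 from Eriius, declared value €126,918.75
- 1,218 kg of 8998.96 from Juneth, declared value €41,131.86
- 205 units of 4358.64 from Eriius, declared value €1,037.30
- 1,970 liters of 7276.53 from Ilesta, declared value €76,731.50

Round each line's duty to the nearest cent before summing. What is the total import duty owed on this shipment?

Line 1 (3099.06, Eriius, 875 units, €126,918.75):
Base rate for 3099.06 is 33%.
3099.06 has an FTA preferential rate, but origin Eriius is not Ilesta; base rate stands.
Duty = €126,918.75 × 33% = €41,883.19.
Line 2 (8998.96, Juneth, 1,218 kg, €41,131.86):
Base rate for 8998.96 is 28%.
Duty = €41,131.86 × 28% = €11,516.92.
Line 3 (4358.64, Eriius, 205 units, €1,037.30):
Base rate for 4358.64 is €7.86/unit.
4358.64 has an FTA preferential rate, but origin Eriius is not Ilesta; base rate stands.
Duty = 205 × €7.86 = €1,611.30.
Line 4 (7276.53, Ilesta, 1,970 liters, €76,731.50):
Base rate for 7276.53 is 14% + €0.92/liter.
Origin Ilesta is the FTA partner but 7276.53 is not on the preference list; base rate stands.
The additional-duty order on 7276.53 targets Eriius, not Ilesta; it does not apply.
Duty = €76,731.50 × 14% + 1,970 × €0.92 = €12,554.81.
Total = €41,883.19 + €11,516.92 + €1,611.30 + €12,554.81 = €67,566.22.

€67,566.22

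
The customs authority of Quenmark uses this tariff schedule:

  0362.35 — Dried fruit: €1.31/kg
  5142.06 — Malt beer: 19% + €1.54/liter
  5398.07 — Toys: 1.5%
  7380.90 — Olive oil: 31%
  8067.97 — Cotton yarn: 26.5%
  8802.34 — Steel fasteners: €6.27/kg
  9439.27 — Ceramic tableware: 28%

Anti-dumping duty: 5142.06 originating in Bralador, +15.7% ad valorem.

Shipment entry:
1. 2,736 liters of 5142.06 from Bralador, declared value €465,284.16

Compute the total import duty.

€165,667.04

Line 1 (5142.06, Bralador, 2,736 liters, €465,284.16):
Base rate for 5142.06 is 19% + €1.54/liter.
Additional duty on 5142.06 from Bralador: +15.7%. Applied ad valorem rate: 19% + 15.7% = 34.7%.
Duty = €465,284.16 × 34.7% + 2,736 × €1.54 = €165,667.04.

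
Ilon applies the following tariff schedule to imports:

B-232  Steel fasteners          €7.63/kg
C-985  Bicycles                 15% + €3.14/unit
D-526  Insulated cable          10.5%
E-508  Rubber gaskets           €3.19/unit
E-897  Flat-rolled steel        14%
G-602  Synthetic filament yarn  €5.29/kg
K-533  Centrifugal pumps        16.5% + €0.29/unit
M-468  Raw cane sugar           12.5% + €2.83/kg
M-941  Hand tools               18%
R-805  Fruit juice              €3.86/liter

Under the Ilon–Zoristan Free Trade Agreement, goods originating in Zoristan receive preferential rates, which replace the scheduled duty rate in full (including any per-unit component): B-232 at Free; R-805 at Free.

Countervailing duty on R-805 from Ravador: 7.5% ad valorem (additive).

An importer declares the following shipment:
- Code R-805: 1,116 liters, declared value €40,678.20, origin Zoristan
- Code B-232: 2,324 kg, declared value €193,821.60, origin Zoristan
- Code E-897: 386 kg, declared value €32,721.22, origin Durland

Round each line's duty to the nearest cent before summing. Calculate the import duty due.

Line 1 (R-805, Zoristan, 1,116 liters, €40,678.20):
Base rate for R-805 is €3.86/liter.
Origin Zoristan qualifies under the Ilon–Zoristan agreement and R-805 is covered: preferential rate Free applies instead.
The additional-duty order on R-805 targets Ravador, not Zoristan; it does not apply.
Duty = €40,678.20 × 0% = €0.00.
Line 2 (B-232, Zoristan, 2,324 kg, €193,821.60):
Base rate for B-232 is €7.63/kg.
Origin Zoristan qualifies under the Ilon–Zoristan agreement and B-232 is covered: preferential rate Free applies instead.
Duty = €193,821.60 × 0% = €0.00.
Line 3 (E-897, Durland, 386 kg, €32,721.22):
Base rate for E-897 is 14%.
Duty = €32,721.22 × 14% = €4,580.97.
Total = €0.00 + €0.00 + €4,580.97 = €4,580.97.

€4,580.97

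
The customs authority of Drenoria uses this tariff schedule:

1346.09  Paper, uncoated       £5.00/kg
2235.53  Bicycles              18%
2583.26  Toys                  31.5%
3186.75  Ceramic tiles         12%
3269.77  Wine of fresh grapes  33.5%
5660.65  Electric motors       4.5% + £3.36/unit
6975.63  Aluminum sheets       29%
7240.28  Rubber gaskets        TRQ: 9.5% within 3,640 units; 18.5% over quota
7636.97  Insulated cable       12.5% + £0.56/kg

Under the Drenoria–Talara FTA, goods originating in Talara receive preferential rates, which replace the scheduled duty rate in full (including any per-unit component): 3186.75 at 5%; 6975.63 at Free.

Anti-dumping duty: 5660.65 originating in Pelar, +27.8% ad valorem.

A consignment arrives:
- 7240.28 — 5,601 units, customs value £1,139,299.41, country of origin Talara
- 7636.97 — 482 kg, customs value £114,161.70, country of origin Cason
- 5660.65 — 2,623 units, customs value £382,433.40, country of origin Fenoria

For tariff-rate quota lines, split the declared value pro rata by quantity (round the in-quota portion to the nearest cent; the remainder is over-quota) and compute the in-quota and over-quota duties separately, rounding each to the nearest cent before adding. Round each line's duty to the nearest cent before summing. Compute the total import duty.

£184,696.19

Line 1 (7240.28, Talara, 5,601 units, £1,139,299.41):
Code 7240.28 is under a tariff-rate quota (threshold 3,640 units). In-quota: 3,640 units at 9.5%; over-quota: 1,961 units at 18.5%.
Pro-rata value split: in-quota = £1,139,299.41 × 3,640/5,601 = £740,412.40; over-quota = £1,139,299.41 − £740,412.40 = £398,887.01.
In-quota duty = £740,412.40 × 9.5% = £70,339.18. Over-quota duty = £398,887.01 × 18.5% = £73,794.10.
Line duty = £70,339.18 + £73,794.10 = £144,133.28.
Line 2 (7636.97, Cason, 482 kg, £114,161.70):
Base rate for 7636.97 is 12.5% + £0.56/kg.
Duty = £114,161.70 × 12.5% + 482 × £0.56 = £14,540.13.
Line 3 (5660.65, Fenoria, 2,623 units, £382,433.40):
Base rate for 5660.65 is 4.5% + £3.36/unit.
The additional-duty order on 5660.65 targets Pelar, not Fenoria; it does not apply.
Duty = £382,433.40 × 4.5% + 2,623 × £3.36 = £26,022.78.
Total = £144,133.28 + £14,540.13 + £26,022.78 = £184,696.19.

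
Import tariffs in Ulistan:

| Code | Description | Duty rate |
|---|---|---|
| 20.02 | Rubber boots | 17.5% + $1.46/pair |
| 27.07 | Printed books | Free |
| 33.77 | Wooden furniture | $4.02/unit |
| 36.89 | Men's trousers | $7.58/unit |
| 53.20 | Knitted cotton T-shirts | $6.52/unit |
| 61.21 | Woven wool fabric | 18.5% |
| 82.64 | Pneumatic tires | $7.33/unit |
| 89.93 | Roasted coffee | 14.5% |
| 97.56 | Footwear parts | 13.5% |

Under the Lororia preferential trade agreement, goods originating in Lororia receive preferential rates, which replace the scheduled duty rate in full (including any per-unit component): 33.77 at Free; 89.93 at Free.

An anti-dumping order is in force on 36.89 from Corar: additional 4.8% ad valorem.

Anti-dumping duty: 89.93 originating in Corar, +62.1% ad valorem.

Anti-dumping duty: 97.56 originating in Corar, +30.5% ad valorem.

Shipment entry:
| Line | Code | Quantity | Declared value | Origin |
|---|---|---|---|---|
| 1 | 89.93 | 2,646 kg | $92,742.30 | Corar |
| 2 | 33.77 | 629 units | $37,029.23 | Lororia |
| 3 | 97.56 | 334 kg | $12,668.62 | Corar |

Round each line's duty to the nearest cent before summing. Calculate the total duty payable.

$76,614.79

Line 1 (89.93, Corar, 2,646 kg, $92,742.30):
Base rate for 89.93 is 14.5%.
89.93 has an FTA preferential rate, but origin Corar is not Lororia; base rate stands.
Additional duty on 89.93 from Corar: +62.1%. Applied ad valorem rate: 14.5% + 62.1% = 76.6%.
Duty = $92,742.30 × 76.6% = $71,040.60.
Line 2 (33.77, Lororia, 629 units, $37,029.23):
Base rate for 33.77 is $4.02/unit.
Origin Lororia qualifies under the Ulistan–Lororia agreement and 33.77 is covered: preferential rate Free applies instead.
Duty = $37,029.23 × 0% = $0.00.
Line 3 (97.56, Corar, 334 kg, $12,668.62):
Base rate for 97.56 is 13.5%.
Additional duty on 97.56 from Corar: +30.5%. Applied ad valorem rate: 13.5% + 30.5% = 44%.
Duty = $12,668.62 × 44% = $5,574.19.
Total = $71,040.60 + $0.00 + $5,574.19 = $76,614.79.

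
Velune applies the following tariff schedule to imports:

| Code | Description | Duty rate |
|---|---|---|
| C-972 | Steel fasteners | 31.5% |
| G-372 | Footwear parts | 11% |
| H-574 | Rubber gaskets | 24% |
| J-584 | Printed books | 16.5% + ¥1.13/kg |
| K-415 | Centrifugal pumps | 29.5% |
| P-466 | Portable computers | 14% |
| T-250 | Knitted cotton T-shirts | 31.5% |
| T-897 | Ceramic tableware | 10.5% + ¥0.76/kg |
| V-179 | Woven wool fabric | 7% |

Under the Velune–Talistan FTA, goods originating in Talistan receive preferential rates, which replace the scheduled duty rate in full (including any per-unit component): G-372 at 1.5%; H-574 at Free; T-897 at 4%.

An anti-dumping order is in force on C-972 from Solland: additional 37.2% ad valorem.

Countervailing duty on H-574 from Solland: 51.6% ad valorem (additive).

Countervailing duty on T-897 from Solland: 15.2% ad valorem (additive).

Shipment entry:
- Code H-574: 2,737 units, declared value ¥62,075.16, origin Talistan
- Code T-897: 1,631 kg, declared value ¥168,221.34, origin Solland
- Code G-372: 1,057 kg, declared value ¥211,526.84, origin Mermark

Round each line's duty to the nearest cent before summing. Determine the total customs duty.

¥67,740.39

Line 1 (H-574, Talistan, 2,737 units, ¥62,075.16):
Base rate for H-574 is 24%.
Origin Talistan qualifies under the Velune–Talistan agreement and H-574 is covered: preferential rate Free applies instead.
The additional-duty order on H-574 targets Solland, not Talistan; it does not apply.
Duty = ¥62,075.16 × 0% = ¥0.00.
Line 2 (T-897, Solland, 1,631 kg, ¥168,221.34):
Base rate for T-897 is 10.5% + ¥0.76/kg.
T-897 has an FTA preferential rate, but origin Solland is not Talistan; base rate stands.
Additional duty on T-897 from Solland: +15.2%. Applied ad valorem rate: 10.5% + 15.2% = 25.7%.
Duty = ¥168,221.34 × 25.7% + 1,631 × ¥0.76 = ¥44,472.44.
Line 3 (G-372, Mermark, 1,057 kg, ¥211,526.84):
Base rate for G-372 is 11%.
G-372 has an FTA preferential rate, but origin Mermark is not Talistan; base rate stands.
Duty = ¥211,526.84 × 11% = ¥23,267.95.
Total = ¥0.00 + ¥44,472.44 + ¥23,267.95 = ¥67,740.39.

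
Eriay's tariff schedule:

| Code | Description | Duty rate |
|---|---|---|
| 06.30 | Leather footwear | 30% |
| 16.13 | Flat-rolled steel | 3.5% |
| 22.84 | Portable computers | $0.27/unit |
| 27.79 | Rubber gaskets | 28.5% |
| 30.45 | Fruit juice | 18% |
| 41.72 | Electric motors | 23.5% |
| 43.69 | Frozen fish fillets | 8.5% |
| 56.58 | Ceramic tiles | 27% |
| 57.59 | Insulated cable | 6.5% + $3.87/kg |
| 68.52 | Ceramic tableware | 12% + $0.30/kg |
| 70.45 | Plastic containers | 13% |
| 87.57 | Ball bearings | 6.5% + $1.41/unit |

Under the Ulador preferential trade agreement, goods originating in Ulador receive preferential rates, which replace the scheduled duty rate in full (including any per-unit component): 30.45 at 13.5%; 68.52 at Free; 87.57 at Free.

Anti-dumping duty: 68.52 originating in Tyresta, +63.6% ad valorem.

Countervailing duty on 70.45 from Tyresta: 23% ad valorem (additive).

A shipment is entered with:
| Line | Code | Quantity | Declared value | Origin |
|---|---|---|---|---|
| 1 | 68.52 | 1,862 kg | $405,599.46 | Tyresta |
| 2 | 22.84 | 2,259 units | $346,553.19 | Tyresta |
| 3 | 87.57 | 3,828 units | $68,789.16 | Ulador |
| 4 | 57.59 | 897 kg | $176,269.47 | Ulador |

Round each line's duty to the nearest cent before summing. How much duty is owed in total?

Line 1 (68.52, Tyresta, 1,862 kg, $405,599.46):
Base rate for 68.52 is 12% + $0.30/kg.
68.52 has an FTA preferential rate, but origin Tyresta is not Ulador; base rate stands.
Additional duty on 68.52 from Tyresta: +63.6%. Applied ad valorem rate: 12% + 63.6% = 75.6%.
Duty = $405,599.46 × 75.6% + 1,862 × $0.30 = $307,191.79.
Line 2 (22.84, Tyresta, 2,259 units, $346,553.19):
Base rate for 22.84 is $0.27/unit.
Duty = 2,259 × $0.27 = $609.93.
Line 3 (87.57, Ulador, 3,828 units, $68,789.16):
Base rate for 87.57 is 6.5% + $1.41/unit.
Origin Ulador qualifies under the Eriay–Ulador agreement and 87.57 is covered: preferential rate Free applies instead.
Duty = $68,789.16 × 0% = $0.00.
Line 4 (57.59, Ulador, 897 kg, $176,269.47):
Base rate for 57.59 is 6.5% + $3.87/kg.
Origin Ulador is the FTA partner but 57.59 is not on the preference list; base rate stands.
Duty = $176,269.47 × 6.5% + 897 × $3.87 = $14,928.91.
Total = $307,191.79 + $609.93 + $0.00 + $14,928.91 = $322,730.63.

$322,730.63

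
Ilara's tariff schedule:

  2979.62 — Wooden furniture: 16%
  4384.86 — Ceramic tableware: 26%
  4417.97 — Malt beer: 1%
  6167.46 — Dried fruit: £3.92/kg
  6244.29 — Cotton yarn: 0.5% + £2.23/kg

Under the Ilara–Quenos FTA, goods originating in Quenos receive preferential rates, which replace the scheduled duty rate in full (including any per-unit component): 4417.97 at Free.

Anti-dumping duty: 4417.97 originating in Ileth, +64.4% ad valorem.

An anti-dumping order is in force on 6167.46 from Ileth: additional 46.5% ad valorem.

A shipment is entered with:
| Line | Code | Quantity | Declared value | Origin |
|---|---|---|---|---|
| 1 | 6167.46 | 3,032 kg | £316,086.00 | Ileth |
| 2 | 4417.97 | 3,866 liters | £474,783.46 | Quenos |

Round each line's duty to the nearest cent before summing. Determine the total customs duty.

Line 1 (6167.46, Ileth, 3,032 kg, £316,086.00):
Base rate for 6167.46 is £3.92/kg.
Additional duty on 6167.46 from Ileth: +46.5% ad valorem. Applied ad valorem rate = 46.5%.
Duty = £316,086.00 × 46.5% + 3,032 × £3.92 = £158,865.43.
Line 2 (4417.97, Quenos, 3,866 liters, £474,783.46):
Base rate for 4417.97 is 1%.
Origin Quenos qualifies under the Ilara–Quenos agreement and 4417.97 is covered: preferential rate Free applies instead.
The additional-duty order on 4417.97 targets Ileth, not Quenos; it does not apply.
Duty = £474,783.46 × 0% = £0.00.
Total = £158,865.43 + £0.00 = £158,865.43.

£158,865.43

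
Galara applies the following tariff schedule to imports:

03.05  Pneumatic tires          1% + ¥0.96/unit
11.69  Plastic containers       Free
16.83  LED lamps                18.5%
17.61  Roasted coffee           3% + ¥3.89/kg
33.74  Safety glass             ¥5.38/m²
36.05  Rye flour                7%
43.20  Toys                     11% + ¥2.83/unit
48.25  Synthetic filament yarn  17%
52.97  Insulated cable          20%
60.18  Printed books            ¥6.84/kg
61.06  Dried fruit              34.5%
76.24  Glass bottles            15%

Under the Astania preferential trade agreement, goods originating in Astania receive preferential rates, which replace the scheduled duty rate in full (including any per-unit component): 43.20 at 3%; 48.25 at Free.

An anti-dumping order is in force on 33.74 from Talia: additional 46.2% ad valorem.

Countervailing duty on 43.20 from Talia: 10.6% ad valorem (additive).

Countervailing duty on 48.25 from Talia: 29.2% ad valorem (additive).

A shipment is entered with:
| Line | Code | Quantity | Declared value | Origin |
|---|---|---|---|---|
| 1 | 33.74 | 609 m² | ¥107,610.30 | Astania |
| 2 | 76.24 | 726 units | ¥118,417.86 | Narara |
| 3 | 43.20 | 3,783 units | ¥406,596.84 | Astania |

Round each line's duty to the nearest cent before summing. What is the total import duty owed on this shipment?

Line 1 (33.74, Astania, 609 m², ¥107,610.30):
Base rate for 33.74 is ¥5.38/m².
Origin Astania is the FTA partner but 33.74 is not on the preference list; base rate stands.
The additional-duty order on 33.74 targets Talia, not Astania; it does not apply.
Duty = 609 × ¥5.38 = ¥3,276.42.
Line 2 (76.24, Narara, 726 units, ¥118,417.86):
Base rate for 76.24 is 15%.
Duty = ¥118,417.86 × 15% = ¥17,762.68.
Line 3 (43.20, Astania, 3,783 units, ¥406,596.84):
Base rate for 43.20 is 11% + ¥2.83/unit.
Origin Astania qualifies under the Galara–Astania agreement and 43.20 is covered: preferential rate 3% applies instead.
The additional-duty order on 43.20 targets Talia, not Astania; it does not apply.
Duty = ¥406,596.84 × 3% = ¥12,197.91.
Total = ¥3,276.42 + ¥17,762.68 + ¥12,197.91 = ¥33,237.01.

¥33,237.01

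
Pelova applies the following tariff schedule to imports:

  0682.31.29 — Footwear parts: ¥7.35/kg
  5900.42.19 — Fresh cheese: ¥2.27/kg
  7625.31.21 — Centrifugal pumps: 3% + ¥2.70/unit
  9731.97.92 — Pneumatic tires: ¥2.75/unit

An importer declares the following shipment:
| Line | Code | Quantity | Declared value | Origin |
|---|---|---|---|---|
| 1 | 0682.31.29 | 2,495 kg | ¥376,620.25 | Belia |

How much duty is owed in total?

¥18,338.25

Line 1 (0682.31.29, Belia, 2,495 kg, ¥376,620.25):
Base rate for 0682.31.29 is ¥7.35/kg.
Duty = 2,495 × ¥7.35 = ¥18,338.25.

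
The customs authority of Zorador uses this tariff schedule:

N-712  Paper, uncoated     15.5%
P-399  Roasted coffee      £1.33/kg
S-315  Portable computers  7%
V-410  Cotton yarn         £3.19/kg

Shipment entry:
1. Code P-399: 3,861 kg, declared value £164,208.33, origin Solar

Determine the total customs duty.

Line 1 (P-399, Solar, 3,861 kg, £164,208.33):
Base rate for P-399 is £1.33/kg.
Duty = 3,861 × £1.33 = £5,135.13.

£5,135.13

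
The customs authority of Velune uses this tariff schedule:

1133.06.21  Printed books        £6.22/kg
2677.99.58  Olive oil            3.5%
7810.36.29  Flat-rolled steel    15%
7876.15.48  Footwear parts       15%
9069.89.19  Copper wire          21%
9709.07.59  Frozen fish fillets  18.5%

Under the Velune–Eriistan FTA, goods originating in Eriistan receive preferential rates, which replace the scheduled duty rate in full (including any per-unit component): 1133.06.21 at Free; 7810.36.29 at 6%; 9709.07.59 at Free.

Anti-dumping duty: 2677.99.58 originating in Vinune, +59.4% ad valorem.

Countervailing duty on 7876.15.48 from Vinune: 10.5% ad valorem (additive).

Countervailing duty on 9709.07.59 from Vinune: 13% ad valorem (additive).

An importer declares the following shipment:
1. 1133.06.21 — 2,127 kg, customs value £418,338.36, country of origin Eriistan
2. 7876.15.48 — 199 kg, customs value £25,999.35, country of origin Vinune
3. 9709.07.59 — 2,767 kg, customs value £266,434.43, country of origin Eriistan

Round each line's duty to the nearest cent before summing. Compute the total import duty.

Line 1 (1133.06.21, Eriistan, 2,127 kg, £418,338.36):
Base rate for 1133.06.21 is £6.22/kg.
Origin Eriistan qualifies under the Velune–Eriistan agreement and 1133.06.21 is covered: preferential rate Free applies instead.
Duty = £418,338.36 × 0% = £0.00.
Line 2 (7876.15.48, Vinune, 199 kg, £25,999.35):
Base rate for 7876.15.48 is 15%.
Additional duty on 7876.15.48 from Vinune: +10.5%. Applied ad valorem rate: 15% + 10.5% = 25.5%.
Duty = £25,999.35 × 25.5% = £6,629.83.
Line 3 (9709.07.59, Eriistan, 2,767 kg, £266,434.43):
Base rate for 9709.07.59 is 18.5%.
Origin Eriistan qualifies under the Velune–Eriistan agreement and 9709.07.59 is covered: preferential rate Free applies instead.
The additional-duty order on 9709.07.59 targets Vinune, not Eriistan; it does not apply.
Duty = £266,434.43 × 0% = £0.00.
Total = £0.00 + £6,629.83 + £0.00 = £6,629.83.

£6,629.83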